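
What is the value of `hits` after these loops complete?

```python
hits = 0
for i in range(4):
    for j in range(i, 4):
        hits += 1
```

Upper triangle: 4 + 3 + ... + 1
`hits` takes the values: 0 → 1 → 2 → 3 → 4 → 5 → 6 → 7 → 8 → 9 → 10

Answer: 10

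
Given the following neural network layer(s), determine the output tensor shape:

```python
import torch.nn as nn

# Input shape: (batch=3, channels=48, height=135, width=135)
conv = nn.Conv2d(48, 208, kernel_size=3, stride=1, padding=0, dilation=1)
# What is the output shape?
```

Input: (3, 48, 135, 135) -> Output: (3, 208, 133, 133)

Answer: (3, 208, 133, 133)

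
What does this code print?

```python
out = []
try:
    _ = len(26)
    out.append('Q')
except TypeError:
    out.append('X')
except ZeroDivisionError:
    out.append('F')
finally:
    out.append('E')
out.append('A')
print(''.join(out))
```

Execution trace: 'X' (except TypeError) → 'E' (finally) → 'A' (after the try/except). Output: XEA

Answer: XEA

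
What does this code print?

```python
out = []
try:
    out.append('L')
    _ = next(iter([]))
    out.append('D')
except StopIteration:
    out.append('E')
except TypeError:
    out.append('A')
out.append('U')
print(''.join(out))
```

Execution trace: 'L' (try body) → 'E' (except StopIteration) → 'U' (after the try/except). Output: LEU

Answer: LEU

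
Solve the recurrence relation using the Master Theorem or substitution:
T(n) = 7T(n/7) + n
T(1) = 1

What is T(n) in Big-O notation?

By Master Theorem: a=7, b=7, f(n)=n. Since log_7(7) = 1 and f(n) = Θ(n^1), Case 2 applies. T(n) = O(n log n).

Answer: O(n log n)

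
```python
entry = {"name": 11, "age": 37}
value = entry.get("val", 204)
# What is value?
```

Trace:
`entry = {"name": 11, "age": 37}` → entry = {'name': 11, 'age': 37}
`value = entry.get("val", 204)` → value = 204
So value = 204

Answer: 204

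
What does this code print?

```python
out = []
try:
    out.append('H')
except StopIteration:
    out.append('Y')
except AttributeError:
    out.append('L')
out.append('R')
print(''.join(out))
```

Execution trace: 'H' (try body, no exception) → 'R' (after the try/except). Output: HR

Answer: HR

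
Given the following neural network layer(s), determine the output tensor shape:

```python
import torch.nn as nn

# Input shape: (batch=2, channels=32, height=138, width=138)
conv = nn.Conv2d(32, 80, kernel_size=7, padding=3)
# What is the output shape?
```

Input: (2, 32, 138, 138) -> Output: (2, 80, 138, 138)

Answer: (2, 80, 138, 138)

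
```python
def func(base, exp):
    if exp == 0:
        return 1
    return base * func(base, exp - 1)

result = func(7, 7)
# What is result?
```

func(7, 7) = 7 * 7 * 7 * 7 * 7 * 7 * 7 = 823543

Answer: 823543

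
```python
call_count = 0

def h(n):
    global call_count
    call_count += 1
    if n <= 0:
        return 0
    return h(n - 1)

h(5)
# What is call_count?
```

Linear recursion stepping by 1: 6 calls from n=5 down to ≤0.

Answer: 6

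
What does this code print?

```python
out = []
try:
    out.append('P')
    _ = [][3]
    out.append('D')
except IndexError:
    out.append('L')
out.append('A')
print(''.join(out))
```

Execution trace: 'P' (try body) → 'L' (except IndexError) → 'A' (after the try/except). Output: PLA

Answer: PLA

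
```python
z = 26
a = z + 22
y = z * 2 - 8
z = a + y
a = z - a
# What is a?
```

Trace:
`z = 26` → z = 26
`a = z + 22` → a = 48
`y = z * 2 - 8` → y = 44
`z = a + y` → z = 92
`a = z - a` → a = 44
So a = 44

Answer: 44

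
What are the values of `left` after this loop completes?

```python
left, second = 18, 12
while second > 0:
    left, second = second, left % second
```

GCD of 18 and 12
`left` takes the values: 18 → 12 → 6

Answer: 6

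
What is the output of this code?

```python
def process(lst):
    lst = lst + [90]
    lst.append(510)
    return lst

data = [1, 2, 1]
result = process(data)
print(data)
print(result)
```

Key concept: rebinding parameter vs mutation.
Step by step:
`data = [1, 2, 1]` → data = [1, 2, 1]
`result = process(data)` → result = [1, 2, 1, 90, 510]
`print(data)` → prints [1, 2, 1]
`print(result)` → prints [1, 2, 1, 90, 510]

Answer:
[1, 2, 1]
[1, 2, 1, 90, 510]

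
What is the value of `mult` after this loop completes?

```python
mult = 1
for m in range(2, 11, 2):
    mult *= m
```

Product of even numbers 2 to 10
`mult` takes the values: 1 → 2 → 8 → 48 → 384 → 3840

Answer: 3840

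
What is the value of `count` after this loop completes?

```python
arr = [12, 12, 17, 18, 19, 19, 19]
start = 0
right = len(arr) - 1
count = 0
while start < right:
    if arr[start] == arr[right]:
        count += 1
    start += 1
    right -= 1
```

Count matching pairs from ends
`count` takes the values: 0

Answer: 0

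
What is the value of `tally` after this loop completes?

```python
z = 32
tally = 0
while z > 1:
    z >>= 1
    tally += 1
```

Count right shifts until 1
`tally` takes the values: 0 → 1 → 2 → 3 → 4 → 5

Answer: 5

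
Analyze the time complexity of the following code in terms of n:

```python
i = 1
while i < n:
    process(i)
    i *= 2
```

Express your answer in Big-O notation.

This is Logarithmic loop. Time complexity: O(log n).

Answer: O(log n)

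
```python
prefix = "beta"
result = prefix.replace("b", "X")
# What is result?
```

Trace:
`prefix = "beta"` → prefix = 'beta'
`result = prefix.replace("b", "X")` → result = 'Xeta'
So result = 'Xeta'

Answer: 'Xeta'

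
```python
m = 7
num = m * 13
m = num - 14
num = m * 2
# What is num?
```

Trace:
`m = 7` → m = 7
`num = m * 13` → num = 91
`m = num - 14` → m = 77
`num = m * 2` → num = 154
So num = 154

Answer: 154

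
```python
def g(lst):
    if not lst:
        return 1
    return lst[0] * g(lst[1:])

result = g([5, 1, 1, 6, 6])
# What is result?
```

Product over [5, 1, 1, 6, 6] = 5 * 1 * 1 * 6 * 6 = 180

Answer: 180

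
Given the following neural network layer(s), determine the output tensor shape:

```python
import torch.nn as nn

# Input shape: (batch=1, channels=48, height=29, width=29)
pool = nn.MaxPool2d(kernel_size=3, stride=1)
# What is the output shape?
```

Input: (1, 48, 29, 29) -> Output: (1, 48, 27, 27)

Answer: (1, 48, 27, 27)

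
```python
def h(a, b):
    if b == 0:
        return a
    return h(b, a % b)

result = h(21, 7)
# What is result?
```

h(21, 7) -> h(7, 0) -> 7

Answer: 7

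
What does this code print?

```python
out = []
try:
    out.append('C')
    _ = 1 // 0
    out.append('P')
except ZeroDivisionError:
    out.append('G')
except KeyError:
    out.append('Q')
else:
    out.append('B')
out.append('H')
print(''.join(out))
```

Execution trace: 'C' (try body) → 'G' (except ZeroDivisionError) → 'H' (after the try/except). Output: CGH

Answer: CGH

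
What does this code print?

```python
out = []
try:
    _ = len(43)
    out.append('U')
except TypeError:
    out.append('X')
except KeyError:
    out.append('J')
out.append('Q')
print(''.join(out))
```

Execution trace: 'X' (except TypeError) → 'Q' (after the try/except). Output: XQ

Answer: XQ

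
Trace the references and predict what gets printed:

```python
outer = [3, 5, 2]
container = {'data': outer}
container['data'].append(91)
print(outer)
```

Key concept: dict holds reference to list.
Step by step:
`outer = [3, 5, 2]` → outer = [3, 5, 2]
`container = {'data': outer}` → container = {'data': [3, 5, 2]}
`container['data'].append(91)` → outer = [3, 5, 2, 91]; container = {'data': [3, 5, 2, 91]}
`print(outer)` → prints [3, 5, 2, 91]

Answer: [3, 5, 2, 91]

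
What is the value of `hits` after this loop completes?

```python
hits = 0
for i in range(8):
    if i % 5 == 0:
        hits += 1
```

Count numbers divisible by 5 in range(8)
`hits` takes the values: 0 → 1 → 2

Answer: 2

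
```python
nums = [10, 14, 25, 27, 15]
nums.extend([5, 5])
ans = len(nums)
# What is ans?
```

Trace:
`nums = [10, 14, 25, 27, 15]` → nums = [10, 14, 25, 27, 15]
`nums.extend([5, 5])` → nums = [10, 14, 25, 27, 15, 5, 5]
`ans = len(nums)` → ans = 7
So ans = 7

Answer: 7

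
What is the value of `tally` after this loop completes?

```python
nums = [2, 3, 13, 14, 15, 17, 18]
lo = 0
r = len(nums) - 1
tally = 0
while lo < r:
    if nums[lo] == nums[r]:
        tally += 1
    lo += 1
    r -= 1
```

Count matching pairs from ends
`tally` takes the values: 0

Answer: 0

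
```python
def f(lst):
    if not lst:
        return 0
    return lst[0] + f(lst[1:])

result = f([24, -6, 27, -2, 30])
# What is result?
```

24 + (-6) + 27 + (-2) + 30 + 0 = 73

Answer: 73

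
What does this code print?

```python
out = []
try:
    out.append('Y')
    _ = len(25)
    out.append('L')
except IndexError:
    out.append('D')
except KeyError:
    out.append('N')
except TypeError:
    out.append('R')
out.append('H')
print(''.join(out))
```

Execution trace: 'Y' (try body) → 'R' (except TypeError) → 'H' (after the try/except). Output: YRH

Answer: YRH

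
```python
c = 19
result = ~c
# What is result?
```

Trace:
`c = 19` → c = 19
`result = ~c` → result = -20
So result = -20

Answer: -20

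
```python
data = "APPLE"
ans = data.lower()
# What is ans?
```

Trace:
`data = "APPLE"` → data = 'APPLE'
`ans = data.lower()` → ans = 'apple'
So ans = 'apple'

Answer: 'apple'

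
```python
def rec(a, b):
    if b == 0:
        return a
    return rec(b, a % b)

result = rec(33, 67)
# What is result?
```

rec(33, 67) -> rec(67, 33) -> rec(33, 1) -> rec(1, 0) -> 1

Answer: 1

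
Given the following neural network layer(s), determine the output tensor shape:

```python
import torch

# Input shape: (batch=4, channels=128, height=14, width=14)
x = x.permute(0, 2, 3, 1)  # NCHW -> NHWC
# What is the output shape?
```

Input: (4, 128, 14, 14) -> Output: (4, 14, 14, 128)

Answer: (4, 14, 14, 128)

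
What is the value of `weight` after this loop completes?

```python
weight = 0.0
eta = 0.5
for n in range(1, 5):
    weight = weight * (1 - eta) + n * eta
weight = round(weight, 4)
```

Moving average with lr=0.5
`weight` takes the values: 0.0 → 0.5 → 1.25 → 2.125 → 3.0625

Answer: 3.0625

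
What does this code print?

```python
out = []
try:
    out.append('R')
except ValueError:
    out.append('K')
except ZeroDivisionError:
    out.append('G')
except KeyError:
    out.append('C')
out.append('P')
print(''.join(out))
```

Execution trace: 'R' (try body, no exception) → 'P' (after the try/except). Output: RP

Answer: RP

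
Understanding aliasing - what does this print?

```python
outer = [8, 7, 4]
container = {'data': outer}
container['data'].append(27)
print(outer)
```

Key concept: dict holds reference to list.
Step by step:
`outer = [8, 7, 4]` → outer = [8, 7, 4]
`container = {'data': outer}` → container = {'data': [8, 7, 4]}
`container['data'].append(27)` → outer = [8, 7, 4, 27]; container = {'data': [8, 7, 4, 27]}
`print(outer)` → prints [8, 7, 4, 27]

Answer: [8, 7, 4, 27]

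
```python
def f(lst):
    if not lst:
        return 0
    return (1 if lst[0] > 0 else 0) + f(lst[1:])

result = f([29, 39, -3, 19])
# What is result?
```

Count of positive elements in [29, 39, -3, 19] = 3

Answer: 3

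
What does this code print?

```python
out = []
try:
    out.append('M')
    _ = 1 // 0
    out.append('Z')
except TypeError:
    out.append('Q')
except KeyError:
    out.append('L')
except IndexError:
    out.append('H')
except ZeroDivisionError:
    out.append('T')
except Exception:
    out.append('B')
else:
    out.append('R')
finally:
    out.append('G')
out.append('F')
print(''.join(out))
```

Execution trace: 'M' (try body) → 'T' (except ZeroDivisionError) → 'G' (finally) → 'F' (after the try/except). Output: MTGF

Answer: MTGF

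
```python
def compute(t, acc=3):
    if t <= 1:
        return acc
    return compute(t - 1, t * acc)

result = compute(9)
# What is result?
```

Accumulator trace (n, acc): (9, 3) -> (8, 27) -> (7, 216) -> (6, 1512) -> (5, 9072) -> (4, 45360) -> (3, 181440) -> (2, 544320) -> (1, 1088640) -> return 1088640

Answer: 1088640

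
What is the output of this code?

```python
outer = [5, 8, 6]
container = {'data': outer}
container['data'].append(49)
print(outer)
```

Key concept: dict holds reference to list.
Step by step:
`outer = [5, 8, 6]` → outer = [5, 8, 6]
`container = {'data': outer}` → container = {'data': [5, 8, 6]}
`container['data'].append(49)` → outer = [5, 8, 6, 49]; container = {'data': [5, 8, 6, 49]}
`print(outer)` → prints [5, 8, 6, 49]

Answer: [5, 8, 6, 49]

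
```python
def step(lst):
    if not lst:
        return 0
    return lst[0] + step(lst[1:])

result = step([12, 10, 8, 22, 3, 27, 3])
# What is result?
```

12 + 10 + 8 + 22 + 3 + 27 + 3 + 0 = 85

Answer: 85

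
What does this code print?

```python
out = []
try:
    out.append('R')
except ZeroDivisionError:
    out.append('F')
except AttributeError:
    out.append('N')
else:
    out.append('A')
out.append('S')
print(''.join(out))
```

Execution trace: 'R' (try body, no exception) → 'A' (else) → 'S' (after the try/except). Output: RAS

Answer: RAS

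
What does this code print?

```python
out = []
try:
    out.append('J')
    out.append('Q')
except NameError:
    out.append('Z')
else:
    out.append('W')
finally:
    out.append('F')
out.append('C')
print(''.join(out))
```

Execution trace: 'J' (try body) → 'Q' (try body, no exception) → 'W' (else) → 'F' (finally) → 'C' (after the try/except). Output: JQWFC

Answer: JQWFC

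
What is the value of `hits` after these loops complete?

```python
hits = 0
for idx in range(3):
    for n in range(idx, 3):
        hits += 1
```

Upper triangle: 3 + 2 + ... + 1
`hits` takes the values: 0 → 1 → 2 → 3 → 4 → 5 → 6

Answer: 6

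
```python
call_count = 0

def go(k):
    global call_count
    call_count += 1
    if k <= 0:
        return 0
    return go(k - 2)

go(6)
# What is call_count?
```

Linear recursion stepping by 2: 4 calls from k=6 down to ≤0.

Answer: 4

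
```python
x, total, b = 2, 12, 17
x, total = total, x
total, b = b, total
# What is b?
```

Trace:
`x, total, b = 2, 12, 17` → x = 2; total = 12; b = 17
`x, total = total, x` → x = 12; total = 2
`total, b = b, total` → total = 17; b = 2
So b = 2

Answer: 2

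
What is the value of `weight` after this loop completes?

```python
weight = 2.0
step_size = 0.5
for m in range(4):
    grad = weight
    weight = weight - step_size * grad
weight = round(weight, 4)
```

Gradient descent: w = 2.0 * (1 - 0.5)^4
`weight` takes the values: 2.0 → 1.0 → 0.5 → 0.25 → 0.125

Answer: 0.125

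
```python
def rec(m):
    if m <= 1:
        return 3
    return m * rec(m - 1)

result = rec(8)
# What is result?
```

rec(8) = 8 * 7 * 6 * 5 * 4 * 3 * 2 * 3 = 120960

Answer: 120960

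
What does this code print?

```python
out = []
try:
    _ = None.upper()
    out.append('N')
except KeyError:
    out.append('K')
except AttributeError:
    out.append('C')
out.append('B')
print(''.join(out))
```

Execution trace: 'C' (except AttributeError) → 'B' (after the try/except). Output: CB

Answer: CB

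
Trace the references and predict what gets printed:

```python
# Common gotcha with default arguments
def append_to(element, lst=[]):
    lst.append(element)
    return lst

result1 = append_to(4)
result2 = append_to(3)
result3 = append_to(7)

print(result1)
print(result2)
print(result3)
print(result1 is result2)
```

Key concept: mutable default argument gotcha.
Step by step:
`result1 = append_to(4)` → result1 = [4]
`result2 = append_to(3)` → result1 = [4, 3] (same object as result2); result2 = [4, 3] (same object as result1)
`result3 = append_to(7)` → result1 = [4, 3, 7] (same object as result2, result3); result2 = [4, 3, 7] (same object as result1, result3); result3 = [4, 3, 7] (same object as result1, result2)
`print(result1)` → prints [4, 3, 7]
`print(result2)` → prints [4, 3, 7]
`print(result3)` → prints [4, 3, 7]
`print(result1 is result2)` → prints True

Answer:
[4, 3, 7]
[4, 3, 7]
[4, 3, 7]
True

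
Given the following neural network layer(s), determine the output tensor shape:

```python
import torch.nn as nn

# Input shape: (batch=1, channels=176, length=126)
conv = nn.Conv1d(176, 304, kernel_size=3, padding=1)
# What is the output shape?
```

Input: (1, 176, 126) -> Output: (1, 304, 126)

Answer: (1, 304, 126)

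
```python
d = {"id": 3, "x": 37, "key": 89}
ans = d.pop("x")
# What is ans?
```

Trace:
`d = {"id": 3, "x": 37, "key": 89}` → d = {'id': 3, 'x': 37, 'key': 89}
`ans = d.pop("x")` → d = {'id': 3, 'key': 89}; ans = 37
So ans = 37

Answer: 37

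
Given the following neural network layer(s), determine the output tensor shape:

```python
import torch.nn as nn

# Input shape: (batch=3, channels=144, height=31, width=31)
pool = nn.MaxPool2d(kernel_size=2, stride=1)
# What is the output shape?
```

Input: (3, 144, 31, 31) -> Output: (3, 144, 30, 30)

Answer: (3, 144, 30, 30)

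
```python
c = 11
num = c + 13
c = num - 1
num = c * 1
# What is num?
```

Trace:
`c = 11` → c = 11
`num = c + 13` → num = 24
`c = num - 1` → c = 23
`num = c * 1` → num = 23
So num = 23

Answer: 23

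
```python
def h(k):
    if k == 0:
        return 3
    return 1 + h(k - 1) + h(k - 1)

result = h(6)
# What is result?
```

h(k) = 1 + 2·h(k-1), h(0)=3. Closed form: (3+1)·2^6 - 1 = 255.

Answer: 255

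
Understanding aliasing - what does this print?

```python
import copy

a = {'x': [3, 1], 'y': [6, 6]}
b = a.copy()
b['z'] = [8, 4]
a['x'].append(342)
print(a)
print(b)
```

Key concept: shallow copy of dict with mutable values.
Step by step:
`a = {'x': [3, 1], 'y': [6, 6]}` → a = {'x': [3, 1], 'y': [6, 6]}
`b = a.copy()` → b = {'x': [3, 1], 'y': [6, 6]}
`b['z'] = [8, 4]` → b = {'x': [3, 1], 'y': [6, 6], 'z': [8, 4]}
`a['x'].append(342)` → a = {'x': [3, 1, 342], 'y': [6, 6]}; b = {'x': [3, 1, 342], 'y': [6, 6], 'z': [8, 4]}
`print(a)` → prints {'x': [3, 1, 342], 'y': [6, 6]}
`print(b)` → prints {'x': [3, 1, 342], 'y': [6, 6], 'z': [8, 4]}

Answer:
{'x': [3, 1, 342], 'y': [6, 6]}
{'x': [3, 1, 342], 'y': [6, 6], 'z': [8, 4]}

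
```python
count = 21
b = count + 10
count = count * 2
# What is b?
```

Trace:
`count = 21` → count = 21
`b = count + 10` → b = 31
`count = count * 2` → count = 42
So b = 31

Answer: 31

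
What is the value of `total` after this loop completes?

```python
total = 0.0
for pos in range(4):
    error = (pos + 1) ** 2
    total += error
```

Sum of squared losses 1² + 2² + ... + 4²
`total` takes the values: 0.0 → 1.0 → 5.0 → 14.0 → 30.0

Answer: 30.0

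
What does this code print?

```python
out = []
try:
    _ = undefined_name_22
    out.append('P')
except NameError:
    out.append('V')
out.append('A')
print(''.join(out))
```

Execution trace: 'V' (except NameError) → 'A' (after the try/except). Output: VA

Answer: VA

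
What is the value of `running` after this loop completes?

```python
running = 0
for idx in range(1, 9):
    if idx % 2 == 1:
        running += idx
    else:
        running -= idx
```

Add odd, subtract even
`running` takes the values: 0 → 1 → -1 → 2 → -2 → 3 → -3 → 4 → -4

Answer: -4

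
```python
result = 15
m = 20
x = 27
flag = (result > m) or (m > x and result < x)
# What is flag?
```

Trace:
`result = 15` → result = 15
`m = 20` → m = 20
`x = 27` → x = 27
`flag = (result > m) or (m > x and result < x)` → flag = False
So flag = False

Answer: False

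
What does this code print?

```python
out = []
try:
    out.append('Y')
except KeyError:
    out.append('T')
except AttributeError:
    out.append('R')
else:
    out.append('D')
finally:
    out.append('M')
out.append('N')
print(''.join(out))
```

Execution trace: 'Y' (try body, no exception) → 'D' (else) → 'M' (finally) → 'N' (after the try/except). Output: YDMN

Answer: YDMN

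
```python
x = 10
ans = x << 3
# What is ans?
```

Trace:
`x = 10` → x = 10
`ans = x << 3` → ans = 80
So ans = 80

Answer: 80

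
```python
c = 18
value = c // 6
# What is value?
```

Trace:
`c = 18` → c = 18
`value = c // 6` → value = 3
So value = 3

Answer: 3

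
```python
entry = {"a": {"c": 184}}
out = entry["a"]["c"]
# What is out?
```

Trace:
`entry = {"a": {"c": 184}}` → entry = {'a': {'c': 184}}
`out = entry["a"]["c"]` → out = 184
So out = 184

Answer: 184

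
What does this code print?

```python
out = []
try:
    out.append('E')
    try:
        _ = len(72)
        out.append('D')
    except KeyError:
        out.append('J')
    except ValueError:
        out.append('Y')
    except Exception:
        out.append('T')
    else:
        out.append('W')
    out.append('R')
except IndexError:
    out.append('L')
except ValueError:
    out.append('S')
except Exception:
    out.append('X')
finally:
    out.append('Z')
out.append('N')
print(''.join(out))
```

Execution trace: 'E' (try body) → 'T' (inner except Exception) → 'R' (try body, no exception) → 'Z' (finally) → 'N' (after the try/except). Output: ETRZN

Answer: ETRZN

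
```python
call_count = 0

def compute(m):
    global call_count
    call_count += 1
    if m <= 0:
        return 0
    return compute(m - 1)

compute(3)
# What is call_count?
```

Linear recursion stepping by 1: 4 calls from m=3 down to ≤0.

Answer: 4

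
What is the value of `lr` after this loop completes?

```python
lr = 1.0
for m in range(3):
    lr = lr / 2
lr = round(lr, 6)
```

Halving LR 3 times: 1 / 2^3
`lr` takes the values: 1.0 → 0.5 → 0.25 → 0.125

Answer: 0.125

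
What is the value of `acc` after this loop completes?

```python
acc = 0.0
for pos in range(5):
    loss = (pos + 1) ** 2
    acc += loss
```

Sum of squared losses 1² + 2² + ... + 5²
`acc` takes the values: 0.0 → 1.0 → 5.0 → 14.0 → 30.0 → 55.0

Answer: 55.0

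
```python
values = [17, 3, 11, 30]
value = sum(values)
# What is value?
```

Trace:
`values = [17, 3, 11, 30]` → values = [17, 3, 11, 30]
`value = sum(values)` → value = 61
So value = 61

Answer: 61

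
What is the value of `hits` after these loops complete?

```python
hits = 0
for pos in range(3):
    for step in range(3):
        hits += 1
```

3 * 3 = 9
`hits` takes the values: 0 → 1 → 2 → 3 → 4 → 5 → 6 → 7 → 8 → 9

Answer: 9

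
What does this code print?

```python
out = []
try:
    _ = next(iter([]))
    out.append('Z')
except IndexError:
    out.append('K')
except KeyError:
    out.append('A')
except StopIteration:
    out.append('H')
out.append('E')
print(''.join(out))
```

Execution trace: 'H' (except StopIteration) → 'E' (after the try/except). Output: HE

Answer: HE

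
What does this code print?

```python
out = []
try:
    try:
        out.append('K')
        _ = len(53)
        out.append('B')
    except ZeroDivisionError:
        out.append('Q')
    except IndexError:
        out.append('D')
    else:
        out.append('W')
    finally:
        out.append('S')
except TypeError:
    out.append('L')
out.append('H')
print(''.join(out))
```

Execution trace: 'K' (try body) → 'S' (finally) → 'L' (outer except TypeError) → 'H' (after the try/except). Output: KSLH

Answer: KSLH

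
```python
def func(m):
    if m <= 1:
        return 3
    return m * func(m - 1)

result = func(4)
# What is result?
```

func(4) = 4 * 3 * 2 * 3 = 72

Answer: 72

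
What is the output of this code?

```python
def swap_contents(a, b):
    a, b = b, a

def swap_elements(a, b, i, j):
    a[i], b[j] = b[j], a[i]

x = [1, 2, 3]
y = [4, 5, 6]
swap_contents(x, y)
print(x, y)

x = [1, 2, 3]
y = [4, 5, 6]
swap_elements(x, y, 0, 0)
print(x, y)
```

Key concept: parameter rebinding vs mutation.
Step by step:
`x = [1, 2, 3]` → x = [1, 2, 3]
`y = [4, 5, 6]` → y = [4, 5, 6]
`swap_contents(x, y)` → no visible change to tracked variables
`print(x, y)` → prints [1, 2, 3] [4, 5, 6]
`x = [1, 2, 3]` → x = [1, 2, 3]
`y = [4, 5, 6]` → y = [4, 5, 6]
`swap_elements(x, y, 0, 0)` → x = [4, 2, 3]; y = [1, 5, 6]
`print(x, y)` → prints [4, 2, 3] [1, 5, 6]

Answer:
[1, 2, 3] [4, 5, 6]
[4, 2, 3] [1, 5, 6]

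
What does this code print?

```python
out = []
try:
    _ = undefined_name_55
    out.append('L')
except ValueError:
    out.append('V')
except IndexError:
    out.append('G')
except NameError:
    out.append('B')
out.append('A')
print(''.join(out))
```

Execution trace: 'B' (except NameError) → 'A' (after the try/except). Output: BA

Answer: BA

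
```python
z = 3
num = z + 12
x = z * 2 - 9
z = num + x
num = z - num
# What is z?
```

Trace:
`z = 3` → z = 3
`num = z + 12` → num = 15
`x = z * 2 - 9` → x = -3
`z = num + x` → z = 12
`num = z - num` → num = -3
So z = 12

Answer: 12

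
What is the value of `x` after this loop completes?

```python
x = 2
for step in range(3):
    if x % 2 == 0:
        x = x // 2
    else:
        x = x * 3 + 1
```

Collatz-style transformation from 2
`x` takes the values: 2 → 1 → 4 → 2

Answer: 2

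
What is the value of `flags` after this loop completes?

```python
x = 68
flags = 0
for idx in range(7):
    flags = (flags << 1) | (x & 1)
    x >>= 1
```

Reverse lowest 7 bits of 68
`flags` takes the values: 0 → 1 → 2 → 4 → 8 → 17

Answer: 17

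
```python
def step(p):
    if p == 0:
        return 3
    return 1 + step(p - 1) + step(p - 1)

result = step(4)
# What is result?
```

step(p) = 1 + 2·step(p-1), step(0)=3. Closed form: (3+1)·2^4 - 1 = 63.

Answer: 63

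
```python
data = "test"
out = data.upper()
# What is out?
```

Trace:
`data = "test"` → data = 'test'
`out = data.upper()` → out = 'TEST'
So out = 'TEST'

Answer: 'TEST'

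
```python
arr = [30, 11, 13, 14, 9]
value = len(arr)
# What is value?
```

Trace:
`arr = [30, 11, 13, 14, 9]` → arr = [30, 11, 13, 14, 9]
`value = len(arr)` → value = 5
So value = 5

Answer: 5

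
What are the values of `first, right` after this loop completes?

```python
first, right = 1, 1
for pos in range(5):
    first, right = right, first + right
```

Fibonacci: after 5 iterations
`first, right` takes the values: (1, 1) → (1, 2) → (2, 3) → (3, 5) → (5, 8) → (8, 13)

Answer: 8, 13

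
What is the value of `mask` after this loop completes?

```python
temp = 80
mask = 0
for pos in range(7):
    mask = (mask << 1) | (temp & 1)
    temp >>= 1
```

Reverse lowest 7 bits of 80
`mask` takes the values: 0 → 1 → 2 → 5

Answer: 5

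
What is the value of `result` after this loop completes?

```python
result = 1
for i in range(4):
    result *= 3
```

3^4 = 81
`result` takes the values: 1 → 3 → 9 → 27 → 81

Answer: 81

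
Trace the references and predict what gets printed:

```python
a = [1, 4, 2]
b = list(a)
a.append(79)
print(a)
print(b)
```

Key concept: list() constructor creates copy.
Step by step:
`a = [1, 4, 2]` → a = [1, 4, 2]
`b = list(a)` → b = [1, 4, 2]
`a.append(79)` → a = [1, 4, 2, 79]
`print(a)` → prints [1, 4, 2, 79]
`print(b)` → prints [1, 4, 2]

Answer:
[1, 4, 2, 79]
[1, 4, 2]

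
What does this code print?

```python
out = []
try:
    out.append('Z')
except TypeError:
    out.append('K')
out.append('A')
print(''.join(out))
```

Execution trace: 'Z' (try body, no exception) → 'A' (after the try/except). Output: ZA

Answer: ZA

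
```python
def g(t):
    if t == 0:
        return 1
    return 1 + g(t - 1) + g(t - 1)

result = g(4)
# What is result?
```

g(t) = 1 + 2·g(t-1), g(0)=1. Closed form: (1+1)·2^4 - 1 = 31.

Answer: 31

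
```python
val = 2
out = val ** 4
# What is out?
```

Trace:
`val = 2` → val = 2
`out = val ** 4` → out = 16
So out = 16

Answer: 16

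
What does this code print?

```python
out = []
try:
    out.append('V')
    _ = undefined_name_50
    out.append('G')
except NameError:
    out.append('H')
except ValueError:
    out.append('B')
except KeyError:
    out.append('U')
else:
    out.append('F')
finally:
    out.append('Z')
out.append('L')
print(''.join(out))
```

Execution trace: 'V' (try body) → 'H' (except NameError) → 'Z' (finally) → 'L' (after the try/except). Output: VHZL

Answer: VHZL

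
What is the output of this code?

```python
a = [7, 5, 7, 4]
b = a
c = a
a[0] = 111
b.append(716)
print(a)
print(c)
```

Key concept: multiple aliases.
Step by step:
`a = [7, 5, 7, 4]` → a = [7, 5, 7, 4]
`b = a` → b = [7, 5, 7, 4] (same object as a)
`c = a` → c = [7, 5, 7, 4] (same object as a, b)
`a[0] = 111` → a = [111, 5, 7, 4] (same object as b, c); b = [111, 5, 7, 4] (same object as a, c); c = [111, 5, 7, 4] (same object as a, b)
`b.append(716)` → a = [111, 5, 7, 4, 716] (same object as b, c); b = [111, 5, 7, 4, 716] (same object as a, c); c = [111, 5, 7, 4, 716] (same object as a, b)
`print(a)` → prints [111, 5, 7, 4, 716]
`print(c)` → prints [111, 5, 7, 4, 716]

Answer:
[111, 5, 7, 4, 716]
[111, 5, 7, 4, 716]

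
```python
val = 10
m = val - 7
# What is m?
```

Trace:
`val = 10` → val = 10
`m = val - 7` → m = 3
So m = 3

Answer: 3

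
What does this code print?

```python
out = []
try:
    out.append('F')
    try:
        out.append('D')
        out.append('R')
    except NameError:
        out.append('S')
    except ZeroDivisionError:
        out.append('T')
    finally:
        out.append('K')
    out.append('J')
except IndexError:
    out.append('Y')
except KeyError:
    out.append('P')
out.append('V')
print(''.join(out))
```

Execution trace: 'F' (try body) → 'D' (inner try body) → 'R' (inner try body, no exception) → 'K' (inner finally) → 'J' (try body, no exception) → 'V' (after the try/except). Output: FDRKJV

Answer: FDRKJV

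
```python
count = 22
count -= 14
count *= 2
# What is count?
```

Trace:
`count = 22` → count = 22
`count -= 14` → count = 8
`count *= 2` → count = 16
So count = 16

Answer: 16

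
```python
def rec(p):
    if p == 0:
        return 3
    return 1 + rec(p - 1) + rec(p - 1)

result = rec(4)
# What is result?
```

rec(p) = 1 + 2·rec(p-1), rec(0)=3. Closed form: (3+1)·2^4 - 1 = 63.

Answer: 63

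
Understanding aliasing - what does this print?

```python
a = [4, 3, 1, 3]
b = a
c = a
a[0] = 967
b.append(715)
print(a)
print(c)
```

Key concept: multiple aliases.
Step by step:
`a = [4, 3, 1, 3]` → a = [4, 3, 1, 3]
`b = a` → b = [4, 3, 1, 3] (same object as a)
`c = a` → c = [4, 3, 1, 3] (same object as a, b)
`a[0] = 967` → a = [967, 3, 1, 3] (same object as b, c); b = [967, 3, 1, 3] (same object as a, c); c = [967, 3, 1, 3] (same object as a, b)
`b.append(715)` → a = [967, 3, 1, 3, 715] (same object as b, c); b = [967, 3, 1, 3, 715] (same object as a, c); c = [967, 3, 1, 3, 715] (same object as a, b)
`print(a)` → prints [967, 3, 1, 3, 715]
`print(c)` → prints [967, 3, 1, 3, 715]

Answer:
[967, 3, 1, 3, 715]
[967, 3, 1, 3, 715]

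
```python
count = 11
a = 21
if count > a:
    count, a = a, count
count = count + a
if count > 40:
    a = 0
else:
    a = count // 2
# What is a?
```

Trace:
`count = 11` → count = 11
`a = 21` → a = 21
`if count > a: ...` → count > a is False → no variable changes
`count = count + a` → count = 32
`if count > 40: ...` → count > 40 is False, take else branch → a = 16
So a = 16

Answer: 16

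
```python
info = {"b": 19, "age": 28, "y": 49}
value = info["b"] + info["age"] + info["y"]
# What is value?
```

Trace:
`info = {"b": 19, "age": 28, "y": 49}` → info = {'b': 19, 'age': 28, 'y': 49}
`value = info["b"] + info["age"] + info["y"]` → value = 96
So value = 96

Answer: 96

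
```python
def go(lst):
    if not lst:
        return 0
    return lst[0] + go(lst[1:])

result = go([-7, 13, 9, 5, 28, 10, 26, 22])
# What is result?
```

(-7) + 13 + 9 + 5 + 28 + 10 + 26 + 22 + 0 = 106

Answer: 106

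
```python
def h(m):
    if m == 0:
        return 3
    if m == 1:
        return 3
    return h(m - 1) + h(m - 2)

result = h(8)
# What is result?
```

Build up from base cases: h(0)=3, h(1)=3, h(2)=6, h(3)=9, h(4)=15, h(5)=24, h(6)=39, ..., h(8)=102

Answer: 102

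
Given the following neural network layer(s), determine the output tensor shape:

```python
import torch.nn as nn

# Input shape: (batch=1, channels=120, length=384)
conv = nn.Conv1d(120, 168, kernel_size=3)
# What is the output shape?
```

Input: (1, 120, 384) -> Output: (1, 168, 382)

Answer: (1, 168, 382)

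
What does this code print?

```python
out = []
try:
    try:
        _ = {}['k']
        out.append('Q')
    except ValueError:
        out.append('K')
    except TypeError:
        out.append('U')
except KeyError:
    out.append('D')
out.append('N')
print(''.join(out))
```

Execution trace: 'D' (outer except KeyError) → 'N' (after the try/except). Output: DN

Answer: DN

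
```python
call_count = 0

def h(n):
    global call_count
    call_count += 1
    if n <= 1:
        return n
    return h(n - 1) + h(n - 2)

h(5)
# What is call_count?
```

Calls(n) = 1 + Calls(n-1) + Calls(n-2); Calls(0)=Calls(1)=1. For n=5 this gives 15.

Answer: 15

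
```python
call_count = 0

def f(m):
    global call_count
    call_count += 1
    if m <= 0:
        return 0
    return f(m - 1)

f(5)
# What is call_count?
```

Linear recursion stepping by 1: 6 calls from m=5 down to ≤0.

Answer: 6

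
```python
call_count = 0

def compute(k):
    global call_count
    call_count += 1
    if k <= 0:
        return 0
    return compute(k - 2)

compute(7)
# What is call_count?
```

Linear recursion stepping by 2: 5 calls from k=7 down to ≤0.

Answer: 5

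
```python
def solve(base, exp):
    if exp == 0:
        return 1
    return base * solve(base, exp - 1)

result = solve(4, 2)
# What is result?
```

solve(4, 2) = 4 * 4 = 16

Answer: 16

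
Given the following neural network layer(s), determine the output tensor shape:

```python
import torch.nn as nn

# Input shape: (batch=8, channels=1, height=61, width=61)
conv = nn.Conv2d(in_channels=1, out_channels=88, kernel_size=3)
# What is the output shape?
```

Input: (8, 1, 61, 61) -> Output: (8, 88, 59, 59)

Answer: (8, 88, 59, 59)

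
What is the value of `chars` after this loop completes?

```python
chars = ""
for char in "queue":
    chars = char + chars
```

Reverse 'queue'
`chars` takes the values: "" → "q" → "uq" → "euq" → "ueuq" → "eueuq"

Answer: "eueuq"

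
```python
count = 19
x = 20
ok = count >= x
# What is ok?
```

Trace:
`count = 19` → count = 19
`x = 20` → x = 20
`ok = count >= x` → ok = False
So ok = False

Answer: False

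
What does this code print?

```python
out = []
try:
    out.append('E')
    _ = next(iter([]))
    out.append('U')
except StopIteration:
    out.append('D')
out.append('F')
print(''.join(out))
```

Execution trace: 'E' (try body) → 'D' (except StopIteration) → 'F' (after the try/except). Output: EDF

Answer: EDF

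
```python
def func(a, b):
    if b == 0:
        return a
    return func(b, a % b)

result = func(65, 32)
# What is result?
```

func(65, 32) -> func(32, 1) -> func(1, 0) -> 1

Answer: 1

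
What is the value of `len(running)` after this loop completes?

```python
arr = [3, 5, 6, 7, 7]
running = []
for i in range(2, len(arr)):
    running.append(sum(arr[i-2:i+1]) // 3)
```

Number of 3-element averages
`running` takes the values: [] → [4] → [4, 6] → [4, 6, 6]
So `len(running)` = 3

Answer: 3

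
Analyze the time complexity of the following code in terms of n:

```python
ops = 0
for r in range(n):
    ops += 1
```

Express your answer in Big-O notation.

Each loop level contributes: n. Multiplying the contributions gives O(n).

Answer: O(n)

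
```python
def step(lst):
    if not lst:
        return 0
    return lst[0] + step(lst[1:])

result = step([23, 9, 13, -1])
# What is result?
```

23 + 9 + 13 + (-1) + 0 = 44

Answer: 44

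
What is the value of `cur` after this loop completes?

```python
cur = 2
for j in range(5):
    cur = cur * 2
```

Multiply by 2, 5 times: 2 * 2^5 = 64
`cur` takes the values: 2 → 4 → 8 → 16 → 32 → 64

Answer: 64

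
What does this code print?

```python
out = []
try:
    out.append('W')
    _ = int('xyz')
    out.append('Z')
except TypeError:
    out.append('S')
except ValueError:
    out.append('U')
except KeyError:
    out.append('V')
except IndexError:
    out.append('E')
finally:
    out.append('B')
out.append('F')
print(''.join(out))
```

Execution trace: 'W' (try body) → 'U' (except ValueError) → 'B' (finally) → 'F' (after the try/except). Output: WUBF

Answer: WUBF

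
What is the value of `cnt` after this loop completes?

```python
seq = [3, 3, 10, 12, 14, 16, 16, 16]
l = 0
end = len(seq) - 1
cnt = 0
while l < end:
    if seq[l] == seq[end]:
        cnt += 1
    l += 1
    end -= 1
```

Count matching pairs from ends
`cnt` takes the values: 0

Answer: 0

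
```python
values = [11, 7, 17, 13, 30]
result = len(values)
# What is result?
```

Trace:
`values = [11, 7, 17, 13, 30]` → values = [11, 7, 17, 13, 30]
`result = len(values)` → result = 5
So result = 5

Answer: 5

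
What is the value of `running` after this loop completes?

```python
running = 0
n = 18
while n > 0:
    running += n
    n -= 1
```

Sum 18 down to 1
`running` takes the values: 0 → 18 → 35 → 51 → 66 → 80 → 93 → 105 → 116 → 126 → 135 → 143 → 150 → 156 → 161 → 165 → 168 → 170 → 171

Answer: 171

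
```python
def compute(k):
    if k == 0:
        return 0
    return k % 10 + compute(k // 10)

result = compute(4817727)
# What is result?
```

Sum of digits of 4817727: 7 + 2 + 7 + 7 + 1 + 8 + 4 = 36

Answer: 36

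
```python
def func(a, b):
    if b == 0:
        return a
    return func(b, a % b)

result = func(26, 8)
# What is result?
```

func(26, 8) -> func(8, 2) -> func(2, 0) -> 2

Answer: 2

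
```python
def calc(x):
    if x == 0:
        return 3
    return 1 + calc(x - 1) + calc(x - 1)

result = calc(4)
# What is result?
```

calc(x) = 1 + 2·calc(x-1), calc(0)=3. Closed form: (3+1)·2^4 - 1 = 63.

Answer: 63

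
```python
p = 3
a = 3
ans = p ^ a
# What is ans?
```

Trace:
`p = 3` → p = 3
`a = 3` → a = 3
`ans = p ^ a` → ans = 0
So ans = 0

Answer: 0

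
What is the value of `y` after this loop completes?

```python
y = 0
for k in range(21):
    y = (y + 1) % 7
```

Increment mod 7, 21 times = 0
`y` takes the values: 0 → 1 → 2 → 3 → 4 → 5 → 6 → 0 → 1 → 2 → 3 → 4 → 5 → 6 → 0 → 1 → 2 → 3 → 4 → 5 → 6 → 0

Answer: 0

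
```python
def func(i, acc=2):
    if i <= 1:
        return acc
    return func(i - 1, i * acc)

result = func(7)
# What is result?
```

Accumulator trace (n, acc): (7, 2) -> (6, 14) -> (5, 84) -> (4, 420) -> (3, 1680) -> (2, 5040) -> (1, 10080) -> return 10080

Answer: 10080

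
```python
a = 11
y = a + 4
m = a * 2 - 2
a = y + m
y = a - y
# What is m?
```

Trace:
`a = 11` → a = 11
`y = a + 4` → y = 15
`m = a * 2 - 2` → m = 20
`a = y + m` → a = 35
`y = a - y` → y = 20
So m = 20

Answer: 20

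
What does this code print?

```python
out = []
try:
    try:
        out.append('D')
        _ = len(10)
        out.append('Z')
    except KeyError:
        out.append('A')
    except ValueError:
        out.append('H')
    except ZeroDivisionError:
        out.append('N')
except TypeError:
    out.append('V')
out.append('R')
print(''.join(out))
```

Execution trace: 'D' (try body) → 'V' (outer except TypeError) → 'R' (after the try/except). Output: DVR

Answer: DVR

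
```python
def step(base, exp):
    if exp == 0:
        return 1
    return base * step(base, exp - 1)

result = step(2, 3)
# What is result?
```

step(2, 3) = 2 * 2 * 2 = 8

Answer: 8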